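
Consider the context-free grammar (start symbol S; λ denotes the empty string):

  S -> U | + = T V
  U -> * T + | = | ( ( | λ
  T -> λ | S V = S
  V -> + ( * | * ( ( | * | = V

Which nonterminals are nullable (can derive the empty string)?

Directly nullable (have an λ-production): U, T.
S -> U with every symbol nullable, so S is nullable.
No other nonterminal has a production whose RHS symbols are all nullable.

{ S, T, U }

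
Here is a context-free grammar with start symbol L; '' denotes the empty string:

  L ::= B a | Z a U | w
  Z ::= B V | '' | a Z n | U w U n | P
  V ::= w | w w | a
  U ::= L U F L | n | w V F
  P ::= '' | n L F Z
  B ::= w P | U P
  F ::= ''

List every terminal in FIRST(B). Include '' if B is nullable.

B ::= w P contributes {w}.
From B ::= U P: add FIRST(U) = { a, n, w }.
Union: FIRST(B) = { a, n, w }.

{ a, n, w }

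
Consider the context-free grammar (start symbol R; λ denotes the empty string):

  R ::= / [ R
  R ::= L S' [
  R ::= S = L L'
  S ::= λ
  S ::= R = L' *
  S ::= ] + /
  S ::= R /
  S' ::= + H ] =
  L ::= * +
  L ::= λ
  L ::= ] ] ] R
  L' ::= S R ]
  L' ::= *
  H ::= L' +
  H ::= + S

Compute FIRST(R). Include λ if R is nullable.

{ *, +, /, =, ] }

R ::= / [ R contributes {/}.
From R ::= L S' [: L nullable, take FIRST(L) ∪ FIRST(S') = { *, +, ] }.
From R ::= S = L L': S nullable, take FIRST(S) ∪ {=} = { *, +, /, =, ] }.
Union: FIRST(R) = { *, +, /, =, ] }.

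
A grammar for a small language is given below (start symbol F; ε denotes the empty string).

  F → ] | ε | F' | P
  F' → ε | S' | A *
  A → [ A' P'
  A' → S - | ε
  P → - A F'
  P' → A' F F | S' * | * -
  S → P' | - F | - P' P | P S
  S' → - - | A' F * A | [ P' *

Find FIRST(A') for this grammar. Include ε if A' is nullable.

From A' → S -: S nullable, take FIRST(S) ∪ {-} = { *, -, [, ] }.
A' → ε contributes ε.
Union: FIRST(A') = { *, -, [, ], ε }.

{ *, -, [, ], ε }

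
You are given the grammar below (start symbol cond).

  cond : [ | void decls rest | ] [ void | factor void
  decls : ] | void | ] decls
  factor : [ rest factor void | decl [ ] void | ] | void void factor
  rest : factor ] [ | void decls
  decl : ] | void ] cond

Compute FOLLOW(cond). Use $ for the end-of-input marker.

{ $, [ }

cond is the start symbol, so $ ∈ FOLLOW(cond).
In decl : void ] cond: cond is at the end, add FOLLOW(decl) = { [ }.
Union: FOLLOW(cond) = { $, [ }.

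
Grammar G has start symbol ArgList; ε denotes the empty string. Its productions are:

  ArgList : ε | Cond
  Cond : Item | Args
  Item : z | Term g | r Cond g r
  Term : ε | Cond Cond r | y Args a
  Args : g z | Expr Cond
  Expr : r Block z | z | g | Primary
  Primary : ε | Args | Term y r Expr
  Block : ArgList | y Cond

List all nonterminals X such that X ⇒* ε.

{ ArgList, Block, Expr, Primary, Term }

Directly nullable (have an ε-production): ArgList, Term, Primary.
Expr : Primary with every symbol nullable, so Expr is nullable.
Block : ArgList with every symbol nullable, so Block is nullable.
No other nonterminal has a production whose RHS symbols are all nullable.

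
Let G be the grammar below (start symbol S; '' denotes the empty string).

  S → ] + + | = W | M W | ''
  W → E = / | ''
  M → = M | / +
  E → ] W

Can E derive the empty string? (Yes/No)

No

Nullable nonterminals: S, W.
No production of E has an RHS whose symbols are all nullable, so E is not nullable.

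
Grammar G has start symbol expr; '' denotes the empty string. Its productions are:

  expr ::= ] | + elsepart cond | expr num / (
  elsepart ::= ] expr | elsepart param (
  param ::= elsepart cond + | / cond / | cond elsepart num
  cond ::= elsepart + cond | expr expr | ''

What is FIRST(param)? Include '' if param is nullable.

From param ::= elsepart cond +: add FIRST(elsepart) = { ] }.
param ::= / cond / contributes {/}.
From param ::= cond elsepart num: cond nullable, take FIRST(cond) ∪ FIRST(elsepart) = { +, ] }.
Union: FIRST(param) = { +, /, ] }.

{ +, /, ] }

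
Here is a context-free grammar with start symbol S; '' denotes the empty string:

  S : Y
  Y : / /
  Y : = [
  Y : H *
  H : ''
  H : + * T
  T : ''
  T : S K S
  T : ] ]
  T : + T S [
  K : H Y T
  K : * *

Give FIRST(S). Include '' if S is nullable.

{ *, +, /, = }

From S : Y: add FIRST(Y) = { *, +, /, = }.
Union: FIRST(S) = { *, +, /, = }.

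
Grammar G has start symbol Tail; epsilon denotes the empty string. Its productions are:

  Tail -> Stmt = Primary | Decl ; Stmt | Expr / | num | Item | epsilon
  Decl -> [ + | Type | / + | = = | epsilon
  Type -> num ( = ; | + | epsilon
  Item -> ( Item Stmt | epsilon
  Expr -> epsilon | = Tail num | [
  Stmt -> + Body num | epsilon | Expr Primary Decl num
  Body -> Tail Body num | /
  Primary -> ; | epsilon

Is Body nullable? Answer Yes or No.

No

Nullable nonterminals: Decl, Expr, Item, Primary, Stmt, Tail, Type.
No production of Body has an RHS whose symbols are all nullable, so Body is not nullable.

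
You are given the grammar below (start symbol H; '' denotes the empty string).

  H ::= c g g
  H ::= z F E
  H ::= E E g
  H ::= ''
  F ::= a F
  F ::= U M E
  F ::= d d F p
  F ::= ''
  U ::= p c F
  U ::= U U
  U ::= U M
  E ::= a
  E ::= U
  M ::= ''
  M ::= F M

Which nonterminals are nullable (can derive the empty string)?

Directly nullable (have an ''-production): H, F, M.
No other nonterminal has a production whose RHS symbols are all nullable.

{ F, H, M }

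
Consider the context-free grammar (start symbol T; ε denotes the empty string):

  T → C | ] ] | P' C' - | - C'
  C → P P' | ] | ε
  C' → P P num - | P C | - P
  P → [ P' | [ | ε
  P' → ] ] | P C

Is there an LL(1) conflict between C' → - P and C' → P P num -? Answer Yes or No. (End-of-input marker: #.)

FIRST(- P) = { - } and FIRST(P P num -) = { [, num }.
The FIRST sets are disjoint and neither alternative is nullable — no conflict.

No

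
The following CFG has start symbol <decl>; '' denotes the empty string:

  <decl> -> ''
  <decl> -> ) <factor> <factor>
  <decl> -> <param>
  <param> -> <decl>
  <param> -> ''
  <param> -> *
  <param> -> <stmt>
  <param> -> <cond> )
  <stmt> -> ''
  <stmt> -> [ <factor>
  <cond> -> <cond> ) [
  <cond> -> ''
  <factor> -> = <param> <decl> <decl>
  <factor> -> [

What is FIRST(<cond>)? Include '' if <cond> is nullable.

{ ), '' }

From <cond> -> <cond> ) [: <cond> nullable, take FIRST(<cond>) ∪ {)} = { ) }.
<cond> -> '' contributes ''.
Union: FIRST(<cond>) = { ), '' }.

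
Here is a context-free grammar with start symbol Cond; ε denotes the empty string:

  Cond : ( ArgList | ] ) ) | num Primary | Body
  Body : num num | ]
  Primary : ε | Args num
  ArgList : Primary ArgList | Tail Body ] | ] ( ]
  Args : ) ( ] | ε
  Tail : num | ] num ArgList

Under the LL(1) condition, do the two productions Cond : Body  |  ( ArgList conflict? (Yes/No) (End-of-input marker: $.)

No

FIRST(Body) = { ], num } and FIRST(( ArgList) = { ( }.
The FIRST sets are disjoint and neither alternative is nullable — no conflict.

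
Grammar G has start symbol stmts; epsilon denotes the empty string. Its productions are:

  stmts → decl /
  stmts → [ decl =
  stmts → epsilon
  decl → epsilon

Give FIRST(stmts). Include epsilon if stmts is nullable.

{ /, [, epsilon }

From stmts → decl /: decl nullable, take FIRST(decl) ∪ {/} = { / }.
stmts → [ decl = contributes {[}.
stmts → epsilon contributes epsilon.
Union: FIRST(stmts) = { /, [, epsilon }.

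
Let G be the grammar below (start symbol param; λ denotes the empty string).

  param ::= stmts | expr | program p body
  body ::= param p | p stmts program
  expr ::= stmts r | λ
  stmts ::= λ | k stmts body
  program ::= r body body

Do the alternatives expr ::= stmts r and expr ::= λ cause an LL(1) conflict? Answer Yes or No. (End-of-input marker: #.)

No

FIRST(stmts r) = { k, r } and FIRST(λ) = { λ }.
The second is nullable but FOLLOW(expr) = { #, p } is disjoint from FIRST of the first.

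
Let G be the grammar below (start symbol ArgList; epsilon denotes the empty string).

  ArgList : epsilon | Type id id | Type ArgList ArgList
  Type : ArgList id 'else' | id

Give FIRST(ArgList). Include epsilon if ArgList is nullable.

ArgList : epsilon contributes epsilon.
From ArgList : Type id id: add FIRST(Type) = { id }.
From ArgList : Type ArgList ArgList: add FIRST(Type) = { id }.
Union: FIRST(ArgList) = { id, epsilon }.

{ id, epsilon }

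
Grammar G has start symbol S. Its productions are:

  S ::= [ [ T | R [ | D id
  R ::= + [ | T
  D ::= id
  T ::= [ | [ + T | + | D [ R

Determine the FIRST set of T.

T ::= [ contributes {[}.
T ::= [ + T contributes {[}.
T ::= + contributes {+}.
From T ::= D [ R: add FIRST(D) = { id }.
Union: FIRST(T) = { +, [, id }.

{ +, [, id }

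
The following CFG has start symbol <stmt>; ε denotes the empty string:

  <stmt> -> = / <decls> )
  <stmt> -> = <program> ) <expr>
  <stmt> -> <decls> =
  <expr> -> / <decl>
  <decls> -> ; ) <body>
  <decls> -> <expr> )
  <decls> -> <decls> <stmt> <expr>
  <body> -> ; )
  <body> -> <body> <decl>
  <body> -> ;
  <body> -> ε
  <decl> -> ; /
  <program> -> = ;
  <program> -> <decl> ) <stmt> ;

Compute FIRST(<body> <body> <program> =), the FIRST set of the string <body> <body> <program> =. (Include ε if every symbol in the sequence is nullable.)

Add FIRST(<body>)\{ε} = { ; }; <body> is nullable, continue.
Add FIRST(<body>)\{ε} = { ; }; <body> is nullable, continue.
Add FIRST(<program>) = { ;, = }; <program> is not nullable, stop.

{ ;, = }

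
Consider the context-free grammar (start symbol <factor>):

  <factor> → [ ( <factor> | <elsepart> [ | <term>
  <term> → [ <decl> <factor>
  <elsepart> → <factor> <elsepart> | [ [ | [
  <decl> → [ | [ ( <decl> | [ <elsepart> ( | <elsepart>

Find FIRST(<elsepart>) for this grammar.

From <elsepart> → <factor> <elsepart>: add FIRST(<factor>) = { [ }.
<elsepart> → [ [ contributes {[}.
<elsepart> → [ contributes {[}.
Union: FIRST(<elsepart>) = { [ }.

{ [ }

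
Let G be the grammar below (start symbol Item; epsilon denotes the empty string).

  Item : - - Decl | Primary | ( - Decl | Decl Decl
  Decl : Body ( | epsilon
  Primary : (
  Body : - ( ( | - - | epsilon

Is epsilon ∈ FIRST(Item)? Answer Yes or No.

Item : Decl Decl and each of Decl, Decl is nullable, so Item ⇒* epsilon.

Yes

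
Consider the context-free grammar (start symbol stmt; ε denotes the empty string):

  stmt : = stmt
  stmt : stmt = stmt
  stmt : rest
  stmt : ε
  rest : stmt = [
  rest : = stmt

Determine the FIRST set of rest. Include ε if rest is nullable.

From rest : stmt = [: stmt nullable, take FIRST(stmt) ∪ {=} = { = }.
rest : = stmt contributes {=}.
Union: FIRST(rest) = { = }.

{ = }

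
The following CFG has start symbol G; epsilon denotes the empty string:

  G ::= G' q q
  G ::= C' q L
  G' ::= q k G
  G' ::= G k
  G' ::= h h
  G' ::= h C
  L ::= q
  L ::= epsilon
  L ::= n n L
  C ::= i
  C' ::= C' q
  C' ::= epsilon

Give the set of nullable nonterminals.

Directly nullable (have an epsilon-production): L, C'.
No other nonterminal has a production whose RHS symbols are all nullable.

{ C', L }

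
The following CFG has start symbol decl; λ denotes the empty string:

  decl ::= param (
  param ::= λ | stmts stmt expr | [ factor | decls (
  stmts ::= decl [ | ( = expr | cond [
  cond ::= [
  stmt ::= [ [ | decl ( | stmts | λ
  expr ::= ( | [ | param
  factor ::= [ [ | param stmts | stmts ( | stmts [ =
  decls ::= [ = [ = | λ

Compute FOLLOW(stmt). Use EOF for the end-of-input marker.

In param ::= stmts stmt expr: add FIRST(expr)\{λ} = { (, [ }.
  Since expr is nullable, also add FOLLOW(param) = { (, [ }.
Union: FOLLOW(stmt) = { (, [ }.

{ (, [ }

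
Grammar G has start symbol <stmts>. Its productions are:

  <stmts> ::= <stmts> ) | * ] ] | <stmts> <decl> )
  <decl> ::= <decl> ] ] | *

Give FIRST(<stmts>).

{ * }

From <stmts> ::= <stmts> ): add FIRST(<stmts>) = { * }.
<stmts> ::= * ] ] contributes {*}.
From <stmts> ::= <stmts> <decl> ): add FIRST(<stmts>) = { * }.
Union: FIRST(<stmts>) = { * }.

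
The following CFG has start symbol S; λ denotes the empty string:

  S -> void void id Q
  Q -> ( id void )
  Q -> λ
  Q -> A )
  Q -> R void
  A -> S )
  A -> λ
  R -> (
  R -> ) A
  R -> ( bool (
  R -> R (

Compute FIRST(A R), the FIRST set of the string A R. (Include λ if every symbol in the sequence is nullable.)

Add FIRST(A)\{λ} = { void }; A is nullable, continue.
Add FIRST(R) = { (, ) }; R is not nullable, stop.

{ (, ), void }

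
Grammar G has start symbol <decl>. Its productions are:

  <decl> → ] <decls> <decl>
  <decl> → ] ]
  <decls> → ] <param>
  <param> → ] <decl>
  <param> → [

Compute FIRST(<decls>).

{ ] }

<decls> → ] <param> contributes {]}.
Union: FIRST(<decls>) = { ] }.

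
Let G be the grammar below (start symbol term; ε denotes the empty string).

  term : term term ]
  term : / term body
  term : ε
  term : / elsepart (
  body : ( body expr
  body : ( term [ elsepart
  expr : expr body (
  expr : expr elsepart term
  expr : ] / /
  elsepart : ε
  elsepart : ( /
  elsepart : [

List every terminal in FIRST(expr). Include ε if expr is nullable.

{ ] }

From expr : expr body (: add FIRST(expr) = { ] }.
From expr : expr elsepart term: add FIRST(expr) = { ] }.
expr : ] / / contributes {]}.
Union: FIRST(expr) = { ] }.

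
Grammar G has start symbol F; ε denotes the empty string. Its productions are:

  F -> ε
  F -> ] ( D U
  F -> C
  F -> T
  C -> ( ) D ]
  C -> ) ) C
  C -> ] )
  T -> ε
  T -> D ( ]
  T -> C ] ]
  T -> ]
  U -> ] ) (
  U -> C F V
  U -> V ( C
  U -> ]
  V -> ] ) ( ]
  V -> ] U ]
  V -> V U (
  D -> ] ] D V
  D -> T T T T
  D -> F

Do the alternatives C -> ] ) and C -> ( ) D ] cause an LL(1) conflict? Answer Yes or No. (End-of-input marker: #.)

No

FIRST(] )) = { ] } and FIRST(( ) D ]) = { ( }.
The FIRST sets are disjoint and neither alternative is nullable — no conflict.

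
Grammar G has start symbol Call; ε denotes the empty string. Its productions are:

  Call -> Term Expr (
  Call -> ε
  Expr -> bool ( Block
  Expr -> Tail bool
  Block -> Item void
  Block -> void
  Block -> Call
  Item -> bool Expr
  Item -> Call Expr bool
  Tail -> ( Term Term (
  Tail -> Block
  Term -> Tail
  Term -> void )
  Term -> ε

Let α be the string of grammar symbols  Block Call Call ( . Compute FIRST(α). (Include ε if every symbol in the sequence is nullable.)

Add FIRST(Block)\{ε} = { (, bool, void }; Block is nullable, continue.
Add FIRST(Call)\{ε} = { (, bool, void }; Call is nullable, continue.
Add FIRST(Call)\{ε} = { (, bool, void }; Call is nullable, continue.
( is a terminal; add {(} and stop.

{ (, bool, void }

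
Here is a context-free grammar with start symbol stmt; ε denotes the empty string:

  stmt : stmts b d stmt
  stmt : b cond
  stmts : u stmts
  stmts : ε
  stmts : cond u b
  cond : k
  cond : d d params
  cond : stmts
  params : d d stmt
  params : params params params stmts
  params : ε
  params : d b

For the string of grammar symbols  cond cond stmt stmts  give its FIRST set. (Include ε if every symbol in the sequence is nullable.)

Add FIRST(cond)\{ε} = { d, k, u }; cond is nullable, continue.
Add FIRST(cond)\{ε} = { d, k, u }; cond is nullable, continue.
Add FIRST(stmt) = { b, d, k, u }; stmt is not nullable, stop.

{ b, d, k, u }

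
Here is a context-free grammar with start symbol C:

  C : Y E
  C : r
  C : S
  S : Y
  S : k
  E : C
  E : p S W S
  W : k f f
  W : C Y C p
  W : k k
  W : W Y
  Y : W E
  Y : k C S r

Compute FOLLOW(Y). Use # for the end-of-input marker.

{ #, k, p, r }

In C : Y E: add FIRST(E) = { k, p, r }.
In S : Y: Y is at the end, add FOLLOW(S) = { #, k, p, r }.
In W : C Y C p: add FIRST(C p) = { k, r }.
In W : W Y: Y is at the end, add FOLLOW(W) = { k, p, r }.
Union: FOLLOW(Y) = { #, k, p, r }.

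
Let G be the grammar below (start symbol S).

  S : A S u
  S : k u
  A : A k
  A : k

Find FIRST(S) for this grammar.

From S : A S u: add FIRST(A) = { k }.
S : k u contributes {k}.
Union: FIRST(S) = { k }.

{ k }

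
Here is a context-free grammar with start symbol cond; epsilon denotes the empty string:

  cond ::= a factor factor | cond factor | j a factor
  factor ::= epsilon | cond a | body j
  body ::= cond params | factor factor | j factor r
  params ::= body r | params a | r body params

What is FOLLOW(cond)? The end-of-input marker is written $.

cond is the start symbol, so $ ∈ FOLLOW(cond).
In cond ::= cond factor: add FIRST(factor)\{epsilon} = { a, j }.
  Since factor is nullable, also add FOLLOW(cond) = { $, a, j, r }.
In factor ::= cond a: add FIRST(a) = { a }.
In body ::= cond params: add FIRST(params) = { a, j, r }.
Union: FOLLOW(cond) = { $, a, j, r }.

{ $, a, j, r }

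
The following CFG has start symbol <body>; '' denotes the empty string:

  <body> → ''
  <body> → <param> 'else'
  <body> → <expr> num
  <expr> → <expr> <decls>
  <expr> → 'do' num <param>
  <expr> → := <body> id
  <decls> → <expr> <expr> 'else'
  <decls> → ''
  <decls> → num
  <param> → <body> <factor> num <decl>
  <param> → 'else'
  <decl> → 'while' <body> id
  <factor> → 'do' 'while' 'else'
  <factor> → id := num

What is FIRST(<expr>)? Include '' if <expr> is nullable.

From <expr> → <expr> <decls>: add FIRST(<expr>) = { 'do', := }.
<expr> → 'do' num <param> contributes {'do'}.
<expr> → := <body> id contributes {:=}.
Union: FIRST(<expr>) = { 'do', := }.

{ 'do', := }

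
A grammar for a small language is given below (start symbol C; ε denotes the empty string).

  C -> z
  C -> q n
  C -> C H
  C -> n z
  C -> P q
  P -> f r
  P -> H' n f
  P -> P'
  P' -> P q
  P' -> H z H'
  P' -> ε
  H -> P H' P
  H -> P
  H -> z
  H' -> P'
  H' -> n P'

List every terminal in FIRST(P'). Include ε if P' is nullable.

From P' -> P q: P nullable, take FIRST(P) ∪ {q} = { f, n, q, z }.
From P' -> H z H': H nullable, take FIRST(H) ∪ {z} = { f, n, q, z }.
P' -> ε contributes ε.
Union: FIRST(P') = { f, n, q, z, ε }.

{ f, n, q, z, ε }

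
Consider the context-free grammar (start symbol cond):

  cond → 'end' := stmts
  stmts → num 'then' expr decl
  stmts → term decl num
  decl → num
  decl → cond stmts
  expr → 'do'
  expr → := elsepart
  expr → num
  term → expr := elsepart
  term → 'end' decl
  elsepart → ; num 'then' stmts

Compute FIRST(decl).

decl → num contributes {num}.
From decl → cond stmts: add FIRST(cond) = { 'end' }.
Union: FIRST(decl) = { 'end', num }.

{ 'end', num }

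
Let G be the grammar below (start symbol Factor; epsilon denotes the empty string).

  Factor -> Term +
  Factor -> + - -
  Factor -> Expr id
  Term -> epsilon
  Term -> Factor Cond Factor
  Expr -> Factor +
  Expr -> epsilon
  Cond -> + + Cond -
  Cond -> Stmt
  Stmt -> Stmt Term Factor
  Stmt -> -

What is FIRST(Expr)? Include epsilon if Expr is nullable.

From Expr -> Factor +: add FIRST(Factor) = { +, id }.
Expr -> epsilon contributes epsilon.
Union: FIRST(Expr) = { +, id, epsilon }.

{ +, id, epsilon }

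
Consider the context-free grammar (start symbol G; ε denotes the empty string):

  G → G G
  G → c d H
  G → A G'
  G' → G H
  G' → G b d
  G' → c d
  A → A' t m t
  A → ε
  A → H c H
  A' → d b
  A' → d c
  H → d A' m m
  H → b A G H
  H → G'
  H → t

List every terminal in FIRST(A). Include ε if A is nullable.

{ b, c, d, t, ε }

From A → A' t m t: add FIRST(A') = { d }.
A → ε contributes ε.
From A → H c H: add FIRST(H) = { b, c, d, t }.
Union: FIRST(A) = { b, c, d, t, ε }.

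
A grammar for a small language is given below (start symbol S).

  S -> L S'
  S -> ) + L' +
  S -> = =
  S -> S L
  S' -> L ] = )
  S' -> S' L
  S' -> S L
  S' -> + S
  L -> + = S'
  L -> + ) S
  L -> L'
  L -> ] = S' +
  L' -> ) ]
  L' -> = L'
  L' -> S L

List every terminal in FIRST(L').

L' -> ) ] contributes {)}.
L' -> = L' contributes {=}.
From L' -> S L: add FIRST(S) = { ), +, =, ] }.
Union: FIRST(L') = { ), +, =, ] }.

{ ), +, =, ] }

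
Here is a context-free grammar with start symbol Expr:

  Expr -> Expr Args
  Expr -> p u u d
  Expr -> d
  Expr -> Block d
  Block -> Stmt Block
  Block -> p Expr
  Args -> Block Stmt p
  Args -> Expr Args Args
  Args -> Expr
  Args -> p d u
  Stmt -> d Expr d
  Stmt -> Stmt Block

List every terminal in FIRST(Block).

From Block -> Stmt Block: add FIRST(Stmt) = { d }.
Block -> p Expr contributes {p}.
Union: FIRST(Block) = { d, p }.

{ d, p }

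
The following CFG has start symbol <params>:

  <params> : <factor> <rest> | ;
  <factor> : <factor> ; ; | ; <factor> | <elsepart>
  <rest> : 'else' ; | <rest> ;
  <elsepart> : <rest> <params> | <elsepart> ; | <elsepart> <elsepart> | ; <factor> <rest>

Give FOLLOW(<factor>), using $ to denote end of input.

In <params> : <factor> <rest>: add FIRST(<rest>) = { 'else' }.
In <factor> : <factor> ; ;: add FIRST(; ;) = { ; }.
In <factor> : ; <factor>: <factor> is at the end, add FOLLOW(<factor>) = { 'else', ; }.
In <elsepart> : ; <factor> <rest>: add FIRST(<rest>) = { 'else' }.
Union: FOLLOW(<factor>) = { 'else', ; }.

{ 'else', ; }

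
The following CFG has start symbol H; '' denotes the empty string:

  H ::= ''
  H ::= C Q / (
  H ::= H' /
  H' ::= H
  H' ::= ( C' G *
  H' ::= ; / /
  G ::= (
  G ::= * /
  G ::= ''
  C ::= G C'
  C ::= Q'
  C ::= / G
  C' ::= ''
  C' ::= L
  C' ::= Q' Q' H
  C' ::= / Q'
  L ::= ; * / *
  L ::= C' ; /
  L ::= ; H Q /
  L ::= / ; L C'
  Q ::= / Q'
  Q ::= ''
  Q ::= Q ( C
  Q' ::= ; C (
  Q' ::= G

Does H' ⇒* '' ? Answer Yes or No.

H' ::= H and each of H is nullable, so H' ⇒* ''.

Yes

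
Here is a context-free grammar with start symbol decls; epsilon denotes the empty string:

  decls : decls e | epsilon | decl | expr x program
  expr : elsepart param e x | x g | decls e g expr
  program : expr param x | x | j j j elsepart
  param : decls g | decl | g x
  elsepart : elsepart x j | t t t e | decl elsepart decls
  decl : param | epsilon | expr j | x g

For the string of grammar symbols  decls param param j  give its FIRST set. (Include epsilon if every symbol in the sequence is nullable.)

Add FIRST(decls)\{epsilon} = { e, g, t, x }; decls is nullable, continue.
Add FIRST(param)\{epsilon} = { e, g, t, x }; param is nullable, continue.
Add FIRST(param)\{epsilon} = { e, g, t, x }; param is nullable, continue.
j is a terminal; add {j} and stop.

{ e, g, j, t, x }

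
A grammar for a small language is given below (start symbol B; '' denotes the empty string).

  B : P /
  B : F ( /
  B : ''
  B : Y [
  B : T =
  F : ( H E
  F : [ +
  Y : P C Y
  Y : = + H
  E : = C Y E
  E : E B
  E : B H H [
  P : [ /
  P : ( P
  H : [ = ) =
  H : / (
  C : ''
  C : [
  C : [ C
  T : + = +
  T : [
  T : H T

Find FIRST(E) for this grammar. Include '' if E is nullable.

E : = C Y E contributes {=}.
From E : E B: add FIRST(E) = { (, +, /, =, [ }.
From E : B H H [: B nullable, take FIRST(B) ∪ FIRST(H) = { (, +, /, =, [ }.
Union: FIRST(E) = { (, +, /, =, [ }.

{ (, +, /, =, [ }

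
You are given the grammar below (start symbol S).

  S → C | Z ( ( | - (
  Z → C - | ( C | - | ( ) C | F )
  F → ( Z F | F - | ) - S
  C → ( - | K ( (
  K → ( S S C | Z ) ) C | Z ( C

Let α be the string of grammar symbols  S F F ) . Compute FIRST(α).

Add FIRST(S) = { (, ), - }; S is not nullable, stop.

{ (, ), - }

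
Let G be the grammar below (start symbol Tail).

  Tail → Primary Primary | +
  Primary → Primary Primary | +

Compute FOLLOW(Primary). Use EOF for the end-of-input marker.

{ EOF, + }

In Tail → Primary Primary: add FIRST(Primary) = { + }.
In Tail → Primary Primary: Primary is at the end, add FOLLOW(Tail) = { EOF }.
In Primary → Primary Primary: add FIRST(Primary) = { + }.
In Primary → Primary Primary: Primary is at the end, add FOLLOW(Primary) = { EOF, + }.
Union: FOLLOW(Primary) = { EOF, + }.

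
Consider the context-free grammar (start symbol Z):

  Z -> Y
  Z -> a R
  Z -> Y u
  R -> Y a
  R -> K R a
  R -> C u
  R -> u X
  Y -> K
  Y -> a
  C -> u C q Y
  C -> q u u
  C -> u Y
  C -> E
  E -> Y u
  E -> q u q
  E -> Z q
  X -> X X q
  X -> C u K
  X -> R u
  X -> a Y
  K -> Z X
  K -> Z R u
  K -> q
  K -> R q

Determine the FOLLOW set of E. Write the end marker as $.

In C -> E: E is at the end, add FOLLOW(C) = { q, u }.
Union: FOLLOW(E) = { q, u }.

{ q, u }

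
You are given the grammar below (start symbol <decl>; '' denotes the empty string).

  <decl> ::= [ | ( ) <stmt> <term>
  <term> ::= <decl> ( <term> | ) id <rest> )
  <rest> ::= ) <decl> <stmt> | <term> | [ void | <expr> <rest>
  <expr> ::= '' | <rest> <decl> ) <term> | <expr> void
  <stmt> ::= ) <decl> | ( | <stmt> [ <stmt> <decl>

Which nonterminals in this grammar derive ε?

{ <expr> }

Directly nullable (have an ''-production): <expr>.
No other nonterminal has a production whose RHS symbols are all nullable.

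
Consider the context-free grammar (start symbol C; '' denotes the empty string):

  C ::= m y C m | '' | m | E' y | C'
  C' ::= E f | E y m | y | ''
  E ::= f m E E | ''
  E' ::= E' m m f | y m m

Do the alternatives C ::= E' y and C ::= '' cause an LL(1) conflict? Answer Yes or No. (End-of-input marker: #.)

FIRST(E' y) = { y } and FIRST('') = { '' }.
The second is nullable but FOLLOW(C) = { #, m } is disjoint from FIRST of the first.

No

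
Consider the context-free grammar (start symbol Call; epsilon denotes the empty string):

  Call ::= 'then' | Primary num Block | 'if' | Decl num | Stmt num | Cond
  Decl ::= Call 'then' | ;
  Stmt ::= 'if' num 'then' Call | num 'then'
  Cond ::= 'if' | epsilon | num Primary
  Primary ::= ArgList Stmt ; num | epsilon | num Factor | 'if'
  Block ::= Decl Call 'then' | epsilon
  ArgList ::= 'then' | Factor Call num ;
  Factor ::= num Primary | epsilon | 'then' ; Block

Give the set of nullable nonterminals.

{ Block, Call, Cond, Factor, Primary }

Directly nullable (have an epsilon-production): Cond, Primary, Block, Factor.
Call ::= Cond with every symbol nullable, so Call is nullable.
No other nonterminal has a production whose RHS symbols are all nullable.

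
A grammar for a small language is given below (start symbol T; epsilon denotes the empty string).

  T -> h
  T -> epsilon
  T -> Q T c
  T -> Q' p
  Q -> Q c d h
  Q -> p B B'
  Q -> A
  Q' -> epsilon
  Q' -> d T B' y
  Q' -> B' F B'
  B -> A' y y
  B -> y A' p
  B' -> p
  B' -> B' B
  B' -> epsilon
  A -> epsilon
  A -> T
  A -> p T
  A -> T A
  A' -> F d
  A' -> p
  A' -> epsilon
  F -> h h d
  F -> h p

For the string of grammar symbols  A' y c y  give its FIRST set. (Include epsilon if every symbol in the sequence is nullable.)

Add FIRST(A')\{epsilon} = { h, p }; A' is nullable, continue.
y is a terminal; add {y} and stop.

{ h, p, y }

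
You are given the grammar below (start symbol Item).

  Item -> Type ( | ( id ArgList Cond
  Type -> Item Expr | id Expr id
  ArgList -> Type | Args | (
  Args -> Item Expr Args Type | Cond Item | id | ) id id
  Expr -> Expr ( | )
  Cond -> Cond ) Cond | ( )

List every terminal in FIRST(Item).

From Item -> Type (: add FIRST(Type) = { (, id }.
Item -> ( id ArgList Cond contributes {(}.
Union: FIRST(Item) = { (, id }.

{ (, id }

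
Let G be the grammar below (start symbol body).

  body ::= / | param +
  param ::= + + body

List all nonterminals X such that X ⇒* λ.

{ } (none)

No nonterminal has an empty production or an RHS whose symbols are all nullable.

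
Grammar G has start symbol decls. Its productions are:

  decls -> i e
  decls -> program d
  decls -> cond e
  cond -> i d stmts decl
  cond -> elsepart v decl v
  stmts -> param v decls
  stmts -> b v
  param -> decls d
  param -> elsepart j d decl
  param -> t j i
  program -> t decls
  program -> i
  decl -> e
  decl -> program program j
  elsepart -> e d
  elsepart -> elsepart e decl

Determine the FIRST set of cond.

cond -> i d stmts decl contributes {i}.
From cond -> elsepart v decl v: add FIRST(elsepart) = { e }.
Union: FIRST(cond) = { e, i }.

{ e, i }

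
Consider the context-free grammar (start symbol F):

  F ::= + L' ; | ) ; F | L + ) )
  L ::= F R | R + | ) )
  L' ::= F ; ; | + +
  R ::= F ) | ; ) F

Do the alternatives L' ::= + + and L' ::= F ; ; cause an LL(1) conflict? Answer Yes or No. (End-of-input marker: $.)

Yes

FIRST(+ +) = { + } and FIRST(F ; ;) = { ), +, ; }.
Both contain +, so the two alternatives are not disjoint — LL(1) conflict.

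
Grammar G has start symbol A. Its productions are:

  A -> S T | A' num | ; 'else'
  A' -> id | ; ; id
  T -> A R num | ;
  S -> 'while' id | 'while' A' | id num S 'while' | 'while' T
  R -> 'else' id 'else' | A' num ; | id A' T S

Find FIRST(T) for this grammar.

{ 'while', ;, id }

From T -> A R num: add FIRST(A) = { 'while', ;, id }.
T -> ; contributes {;}.
Union: FIRST(T) = { 'while', ;, id }.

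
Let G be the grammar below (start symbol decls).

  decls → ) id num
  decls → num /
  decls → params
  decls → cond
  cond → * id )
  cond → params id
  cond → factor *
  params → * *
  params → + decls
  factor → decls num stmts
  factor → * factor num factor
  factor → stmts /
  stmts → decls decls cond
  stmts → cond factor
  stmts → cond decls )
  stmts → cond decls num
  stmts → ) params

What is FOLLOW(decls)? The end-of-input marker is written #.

{ #, ), *, +, /, id, num }

decls is the start symbol, so # ∈ FOLLOW(decls).
In params → + decls: decls is at the end, add FOLLOW(params) = { #, ), *, +, /, id, num }.
In factor → decls num stmts: add FIRST(num stmts) = { num }.
In stmts → decls decls cond: add FIRST(decls cond) = { ), *, +, num }.
In stmts → decls decls cond: add FIRST(cond) = { ), *, +, num }.
In stmts → cond decls ): add FIRST()) = { ) }.
In stmts → cond decls num: add FIRST(num) = { num }.
Union: FOLLOW(decls) = { #, ), *, +, /, id, num }.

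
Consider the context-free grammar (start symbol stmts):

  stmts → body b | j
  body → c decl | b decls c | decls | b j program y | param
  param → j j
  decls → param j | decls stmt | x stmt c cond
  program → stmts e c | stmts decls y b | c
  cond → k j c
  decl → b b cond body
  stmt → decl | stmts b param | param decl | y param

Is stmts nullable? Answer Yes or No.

No

No nonterminal in this grammar is nullable.
No production of stmts has an RHS whose symbols are all nullable, so stmts is not nullable.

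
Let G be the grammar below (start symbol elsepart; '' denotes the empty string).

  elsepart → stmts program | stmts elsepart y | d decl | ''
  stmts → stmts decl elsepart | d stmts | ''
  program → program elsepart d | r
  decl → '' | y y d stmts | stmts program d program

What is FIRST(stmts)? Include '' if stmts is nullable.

From stmts → stmts decl elsepart: stmts, decl, elsepart nullable, take FIRST(stmts) ∪ FIRST(decl) ∪ FIRST(elsepart) = { d, r, y }; also '' since the whole RHS is nullable.
stmts → d stmts contributes {d}.
stmts → '' contributes ''.
Union: FIRST(stmts) = { d, r, y, '' }.

{ d, r, y, '' }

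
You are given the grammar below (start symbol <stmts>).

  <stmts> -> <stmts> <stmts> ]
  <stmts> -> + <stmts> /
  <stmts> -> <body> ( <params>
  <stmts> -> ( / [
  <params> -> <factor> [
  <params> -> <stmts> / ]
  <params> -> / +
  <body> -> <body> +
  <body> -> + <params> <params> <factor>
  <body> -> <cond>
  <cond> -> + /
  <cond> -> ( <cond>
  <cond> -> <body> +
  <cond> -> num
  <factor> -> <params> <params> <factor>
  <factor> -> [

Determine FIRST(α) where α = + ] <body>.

+ is a terminal; add {+} and stop.

{ + }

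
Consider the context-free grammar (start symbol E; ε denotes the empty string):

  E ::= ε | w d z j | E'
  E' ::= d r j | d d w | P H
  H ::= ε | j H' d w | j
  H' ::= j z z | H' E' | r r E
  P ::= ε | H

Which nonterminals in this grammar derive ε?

Directly nullable (have an ε-production): E, H, P.
E' ::= P H with every symbol nullable, so E' is nullable.
No other nonterminal has a production whose RHS symbols are all nullable.

{ E, E', H, P }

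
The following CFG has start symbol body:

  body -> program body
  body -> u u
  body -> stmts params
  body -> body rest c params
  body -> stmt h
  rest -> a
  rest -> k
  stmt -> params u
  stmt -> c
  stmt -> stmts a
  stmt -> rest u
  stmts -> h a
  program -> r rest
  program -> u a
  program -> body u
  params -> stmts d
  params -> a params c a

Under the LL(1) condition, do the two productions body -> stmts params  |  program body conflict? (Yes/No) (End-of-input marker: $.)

FIRST(stmts params) = { h } and FIRST(program body) = { a, c, h, k, r, u }.
Both contain h, so the two alternatives are not disjoint — LL(1) conflict.

Yes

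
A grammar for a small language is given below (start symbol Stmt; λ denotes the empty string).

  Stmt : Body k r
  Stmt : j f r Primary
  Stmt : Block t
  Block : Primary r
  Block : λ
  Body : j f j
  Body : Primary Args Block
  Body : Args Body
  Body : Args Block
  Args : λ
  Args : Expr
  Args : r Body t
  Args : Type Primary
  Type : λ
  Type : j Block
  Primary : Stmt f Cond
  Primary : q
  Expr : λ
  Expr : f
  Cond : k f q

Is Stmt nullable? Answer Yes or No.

No

Nullable nonterminals: Args, Block, Body, Expr, Type.
No production of Stmt has an RHS whose symbols are all nullable, so Stmt is not nullable.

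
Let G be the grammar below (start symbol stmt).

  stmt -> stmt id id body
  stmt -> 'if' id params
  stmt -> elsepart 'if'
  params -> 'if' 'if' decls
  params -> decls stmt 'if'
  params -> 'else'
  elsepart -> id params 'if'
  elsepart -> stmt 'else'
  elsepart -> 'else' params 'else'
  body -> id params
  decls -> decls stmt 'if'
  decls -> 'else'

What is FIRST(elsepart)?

{ 'else', 'if', id }

elsepart -> id params 'if' contributes {id}.
From elsepart -> stmt 'else': add FIRST(stmt) = { 'else', 'if', id }.
elsepart -> 'else' params 'else' contributes {'else'}.
Union: FIRST(elsepart) = { 'else', 'if', id }.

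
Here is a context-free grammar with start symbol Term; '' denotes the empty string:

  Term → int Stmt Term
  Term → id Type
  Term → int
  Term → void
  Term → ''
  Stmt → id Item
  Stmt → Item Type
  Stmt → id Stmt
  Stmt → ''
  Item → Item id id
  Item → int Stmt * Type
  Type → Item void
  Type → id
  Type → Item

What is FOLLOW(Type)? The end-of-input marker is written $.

In Term → id Type: Type is at the end, add FOLLOW(Term) = { $ }.
In Stmt → Item Type: Type is at the end, add FOLLOW(Stmt) = { $, *, id, int, void }.
In Item → int Stmt * Type: Type is at the end, add FOLLOW(Item) = { $, *, id, int, void }.
Union: FOLLOW(Type) = { $, *, id, int, void }.

{ $, *, id, int, void }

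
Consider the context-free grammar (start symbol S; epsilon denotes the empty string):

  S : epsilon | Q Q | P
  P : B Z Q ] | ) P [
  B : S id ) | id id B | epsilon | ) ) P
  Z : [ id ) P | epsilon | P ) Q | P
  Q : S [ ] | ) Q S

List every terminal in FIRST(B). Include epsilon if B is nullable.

From B : S id ): S nullable, take FIRST(S) ∪ {id} = { ), [, id }.
B : id id B contributes {id}.
B : epsilon contributes epsilon.
B : ) ) P contributes {)}.
Union: FIRST(B) = { ), [, id, epsilon }.

{ ), [, id, epsilon }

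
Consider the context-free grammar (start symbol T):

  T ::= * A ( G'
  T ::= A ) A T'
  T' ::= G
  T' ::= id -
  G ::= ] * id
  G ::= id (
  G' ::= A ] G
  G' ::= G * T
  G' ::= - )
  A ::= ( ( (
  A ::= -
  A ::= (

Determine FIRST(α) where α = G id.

Add FIRST(G) = { ], id }; G is not nullable, stop.

{ ], id }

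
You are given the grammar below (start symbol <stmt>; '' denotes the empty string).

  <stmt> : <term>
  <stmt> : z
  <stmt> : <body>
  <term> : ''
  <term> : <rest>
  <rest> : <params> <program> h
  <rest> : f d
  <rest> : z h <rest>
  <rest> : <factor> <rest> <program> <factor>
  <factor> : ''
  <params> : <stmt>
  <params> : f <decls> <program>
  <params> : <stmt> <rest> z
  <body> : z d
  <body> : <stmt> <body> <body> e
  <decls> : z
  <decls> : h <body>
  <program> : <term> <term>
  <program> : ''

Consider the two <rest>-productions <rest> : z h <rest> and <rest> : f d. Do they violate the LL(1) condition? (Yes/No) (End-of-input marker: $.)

FIRST(z h <rest>) = { z } and FIRST(f d) = { f }.
The FIRST sets are disjoint and neither alternative is nullable — no conflict.

No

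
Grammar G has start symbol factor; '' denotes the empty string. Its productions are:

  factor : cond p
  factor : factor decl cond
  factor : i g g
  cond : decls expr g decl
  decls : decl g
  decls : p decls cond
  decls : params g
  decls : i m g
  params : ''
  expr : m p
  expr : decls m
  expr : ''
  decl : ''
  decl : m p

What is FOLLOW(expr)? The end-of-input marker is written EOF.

{ g }

In cond : decls expr g decl: add FIRST(g decl) = { g }.
Union: FOLLOW(expr) = { g }.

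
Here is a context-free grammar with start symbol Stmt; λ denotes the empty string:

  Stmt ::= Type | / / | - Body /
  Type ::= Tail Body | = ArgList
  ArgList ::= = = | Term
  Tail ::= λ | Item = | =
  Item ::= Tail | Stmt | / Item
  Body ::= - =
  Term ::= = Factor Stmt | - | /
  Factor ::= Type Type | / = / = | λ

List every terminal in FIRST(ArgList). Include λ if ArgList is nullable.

ArgList ::= = = contributes {=}.
From ArgList ::= Term: add FIRST(Term) = { -, /, = }.
Union: FIRST(ArgList) = { -, /, = }.

{ -, /, = }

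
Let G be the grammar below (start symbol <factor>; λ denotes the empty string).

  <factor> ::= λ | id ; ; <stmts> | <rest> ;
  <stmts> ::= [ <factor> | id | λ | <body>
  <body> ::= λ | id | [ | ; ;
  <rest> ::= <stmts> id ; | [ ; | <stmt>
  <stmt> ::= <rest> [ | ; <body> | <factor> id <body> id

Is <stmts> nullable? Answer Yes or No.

Yes

<stmts> has an λ-production, so <stmts> ⇒ λ.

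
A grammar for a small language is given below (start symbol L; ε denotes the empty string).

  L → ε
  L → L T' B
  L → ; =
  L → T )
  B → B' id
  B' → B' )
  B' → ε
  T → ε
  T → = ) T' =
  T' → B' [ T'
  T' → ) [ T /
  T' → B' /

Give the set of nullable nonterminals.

{ B', L, T }

Directly nullable (have an ε-production): L, B', T.
No other nonterminal has a production whose RHS symbols are all nullable.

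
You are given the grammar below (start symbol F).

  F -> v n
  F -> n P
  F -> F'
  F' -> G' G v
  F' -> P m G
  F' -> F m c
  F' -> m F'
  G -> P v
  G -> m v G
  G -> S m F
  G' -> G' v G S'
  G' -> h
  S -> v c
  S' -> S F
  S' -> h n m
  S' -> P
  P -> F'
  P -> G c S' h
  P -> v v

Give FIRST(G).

From G -> P v: add FIRST(P) = { h, m, n, v }.
G -> m v G contributes {m}.
From G -> S m F: add FIRST(S) = { v }.
Union: FIRST(G) = { h, m, n, v }.

{ h, m, n, v }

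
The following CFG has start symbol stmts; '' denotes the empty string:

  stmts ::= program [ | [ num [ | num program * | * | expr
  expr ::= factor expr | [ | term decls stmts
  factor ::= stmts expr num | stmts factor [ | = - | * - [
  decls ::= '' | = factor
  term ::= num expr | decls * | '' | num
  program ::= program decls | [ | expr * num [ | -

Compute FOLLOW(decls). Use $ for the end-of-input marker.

In expr ::= term decls stmts: add FIRST(stmts) = { *, -, =, [, num }.
In term ::= decls *: add FIRST(*) = { * }.
In program ::= program decls: decls is at the end, add FOLLOW(program) = { *, =, [ }.
Union: FOLLOW(decls) = { *, -, =, [, num }.

{ *, -, =, [, num }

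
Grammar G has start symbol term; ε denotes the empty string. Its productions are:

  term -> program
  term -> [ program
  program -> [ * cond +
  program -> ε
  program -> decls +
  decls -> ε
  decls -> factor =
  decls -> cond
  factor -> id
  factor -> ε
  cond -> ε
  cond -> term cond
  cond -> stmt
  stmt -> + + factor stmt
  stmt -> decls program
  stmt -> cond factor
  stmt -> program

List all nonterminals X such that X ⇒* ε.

{ cond, decls, factor, program, stmt, term }

Directly nullable (have an ε-production): program, decls, factor, cond.
stmt -> decls program with every symbol nullable, so stmt is nullable.
term -> program with every symbol nullable, so term is nullable.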